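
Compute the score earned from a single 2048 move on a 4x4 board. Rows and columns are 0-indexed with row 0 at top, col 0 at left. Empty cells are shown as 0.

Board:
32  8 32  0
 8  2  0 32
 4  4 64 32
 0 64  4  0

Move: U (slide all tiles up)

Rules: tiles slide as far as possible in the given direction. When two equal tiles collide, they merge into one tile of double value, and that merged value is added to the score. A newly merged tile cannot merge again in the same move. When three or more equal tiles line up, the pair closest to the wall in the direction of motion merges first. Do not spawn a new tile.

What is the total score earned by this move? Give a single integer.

Slide up:
col 0: [32, 8, 4, 0] -> [32, 8, 4, 0]  score +0 (running 0)
col 1: [8, 2, 4, 64] -> [8, 2, 4, 64]  score +0 (running 0)
col 2: [32, 0, 64, 4] -> [32, 64, 4, 0]  score +0 (running 0)
col 3: [0, 32, 32, 0] -> [64, 0, 0, 0]  score +64 (running 64)
Board after move:
32  8 32 64
 8  2 64  0
 4  4  4  0
 0 64  0  0

Answer: 64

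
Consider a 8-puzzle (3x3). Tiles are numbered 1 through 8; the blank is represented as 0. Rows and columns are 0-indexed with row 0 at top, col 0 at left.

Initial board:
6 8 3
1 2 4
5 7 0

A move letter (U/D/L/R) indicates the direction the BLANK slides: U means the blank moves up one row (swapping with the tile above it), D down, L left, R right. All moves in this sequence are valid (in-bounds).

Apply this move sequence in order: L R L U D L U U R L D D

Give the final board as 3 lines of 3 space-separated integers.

After move 1 (L):
6 8 3
1 2 4
5 0 7

After move 2 (R):
6 8 3
1 2 4
5 7 0

After move 3 (L):
6 8 3
1 2 4
5 0 7

After move 4 (U):
6 8 3
1 0 4
5 2 7

After move 5 (D):
6 8 3
1 2 4
5 0 7

After move 6 (L):
6 8 3
1 2 4
0 5 7

After move 7 (U):
6 8 3
0 2 4
1 5 7

After move 8 (U):
0 8 3
6 2 4
1 5 7

After move 9 (R):
8 0 3
6 2 4
1 5 7

After move 10 (L):
0 8 3
6 2 4
1 5 7

After move 11 (D):
6 8 3
0 2 4
1 5 7

After move 12 (D):
6 8 3
1 2 4
0 5 7

Answer: 6 8 3
1 2 4
0 5 7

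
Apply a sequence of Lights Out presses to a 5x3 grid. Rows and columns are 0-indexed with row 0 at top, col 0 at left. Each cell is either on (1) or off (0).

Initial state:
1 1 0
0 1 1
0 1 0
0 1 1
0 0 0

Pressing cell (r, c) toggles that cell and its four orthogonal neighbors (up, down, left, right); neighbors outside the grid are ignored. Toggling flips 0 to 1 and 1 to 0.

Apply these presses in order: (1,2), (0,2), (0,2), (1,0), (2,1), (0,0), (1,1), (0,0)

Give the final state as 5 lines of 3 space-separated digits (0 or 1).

After press 1 at (1,2):
1 1 1
0 0 0
0 1 1
0 1 1
0 0 0

After press 2 at (0,2):
1 0 0
0 0 1
0 1 1
0 1 1
0 0 0

After press 3 at (0,2):
1 1 1
0 0 0
0 1 1
0 1 1
0 0 0

After press 4 at (1,0):
0 1 1
1 1 0
1 1 1
0 1 1
0 0 0

After press 5 at (2,1):
0 1 1
1 0 0
0 0 0
0 0 1
0 0 0

After press 6 at (0,0):
1 0 1
0 0 0
0 0 0
0 0 1
0 0 0

After press 7 at (1,1):
1 1 1
1 1 1
0 1 0
0 0 1
0 0 0

After press 8 at (0,0):
0 0 1
0 1 1
0 1 0
0 0 1
0 0 0

Answer: 0 0 1
0 1 1
0 1 0
0 0 1
0 0 0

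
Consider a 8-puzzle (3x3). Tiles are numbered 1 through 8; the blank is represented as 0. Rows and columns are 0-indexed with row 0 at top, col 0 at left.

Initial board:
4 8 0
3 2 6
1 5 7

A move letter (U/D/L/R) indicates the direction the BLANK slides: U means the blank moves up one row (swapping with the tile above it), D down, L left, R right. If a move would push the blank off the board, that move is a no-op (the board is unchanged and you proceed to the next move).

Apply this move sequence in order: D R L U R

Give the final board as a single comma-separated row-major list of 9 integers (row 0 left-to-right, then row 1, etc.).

After move 1 (D):
4 8 6
3 2 0
1 5 7

After move 2 (R):
4 8 6
3 2 0
1 5 7

After move 3 (L):
4 8 6
3 0 2
1 5 7

After move 4 (U):
4 0 6
3 8 2
1 5 7

After move 5 (R):
4 6 0
3 8 2
1 5 7

Answer: 4, 6, 0, 3, 8, 2, 1, 5, 7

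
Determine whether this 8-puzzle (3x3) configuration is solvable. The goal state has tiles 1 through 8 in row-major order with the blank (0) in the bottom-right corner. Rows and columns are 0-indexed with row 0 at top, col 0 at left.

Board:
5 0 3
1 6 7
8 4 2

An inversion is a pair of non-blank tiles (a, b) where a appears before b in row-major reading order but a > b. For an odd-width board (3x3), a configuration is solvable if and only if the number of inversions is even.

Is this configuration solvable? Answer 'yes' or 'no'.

Answer: no

Derivation:
Inversions (pairs i<j in row-major order where tile[i] > tile[j] > 0): 13
13 is odd, so the puzzle is not solvable.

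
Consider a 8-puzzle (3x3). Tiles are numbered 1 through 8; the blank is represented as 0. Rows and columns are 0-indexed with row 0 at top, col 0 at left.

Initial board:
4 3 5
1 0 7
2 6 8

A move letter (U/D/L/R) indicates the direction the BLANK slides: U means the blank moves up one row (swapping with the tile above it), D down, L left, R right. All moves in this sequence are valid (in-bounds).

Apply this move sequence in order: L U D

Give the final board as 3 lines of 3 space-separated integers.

Answer: 4 3 5
0 1 7
2 6 8

Derivation:
After move 1 (L):
4 3 5
0 1 7
2 6 8

After move 2 (U):
0 3 5
4 1 7
2 6 8

After move 3 (D):
4 3 5
0 1 7
2 6 8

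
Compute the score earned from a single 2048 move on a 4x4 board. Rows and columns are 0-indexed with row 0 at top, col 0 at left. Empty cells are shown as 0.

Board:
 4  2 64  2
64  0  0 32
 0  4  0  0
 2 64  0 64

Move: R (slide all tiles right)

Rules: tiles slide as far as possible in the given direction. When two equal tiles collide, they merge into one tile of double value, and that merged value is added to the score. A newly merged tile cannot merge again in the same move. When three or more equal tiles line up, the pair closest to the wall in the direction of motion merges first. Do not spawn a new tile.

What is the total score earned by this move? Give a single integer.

Answer: 128

Derivation:
Slide right:
row 0: [4, 2, 64, 2] -> [4, 2, 64, 2]  score +0 (running 0)
row 1: [64, 0, 0, 32] -> [0, 0, 64, 32]  score +0 (running 0)
row 2: [0, 4, 0, 0] -> [0, 0, 0, 4]  score +0 (running 0)
row 3: [2, 64, 0, 64] -> [0, 0, 2, 128]  score +128 (running 128)
Board after move:
  4   2  64   2
  0   0  64  32
  0   0   0   4
  0   0   2 128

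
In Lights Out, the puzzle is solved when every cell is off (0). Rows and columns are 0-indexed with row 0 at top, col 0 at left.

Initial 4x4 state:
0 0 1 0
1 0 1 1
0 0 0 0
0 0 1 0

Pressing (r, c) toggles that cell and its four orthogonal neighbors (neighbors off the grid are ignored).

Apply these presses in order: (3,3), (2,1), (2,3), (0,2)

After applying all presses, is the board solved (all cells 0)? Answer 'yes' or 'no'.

After press 1 at (3,3):
0 0 1 0
1 0 1 1
0 0 0 1
0 0 0 1

After press 2 at (2,1):
0 0 1 0
1 1 1 1
1 1 1 1
0 1 0 1

After press 3 at (2,3):
0 0 1 0
1 1 1 0
1 1 0 0
0 1 0 0

After press 4 at (0,2):
0 1 0 1
1 1 0 0
1 1 0 0
0 1 0 0

Lights still on: 7

Answer: no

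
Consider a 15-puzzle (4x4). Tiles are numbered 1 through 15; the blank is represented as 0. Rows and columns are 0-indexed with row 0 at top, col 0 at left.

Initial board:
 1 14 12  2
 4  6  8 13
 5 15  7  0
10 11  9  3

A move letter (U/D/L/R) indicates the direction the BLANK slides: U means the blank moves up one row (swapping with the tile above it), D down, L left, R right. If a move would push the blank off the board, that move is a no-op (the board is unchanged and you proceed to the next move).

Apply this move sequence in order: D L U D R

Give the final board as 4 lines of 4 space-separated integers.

Answer:  1 14 12  2
 4  6  8 13
 5 15  7  3
10 11  9  0

Derivation:
After move 1 (D):
 1 14 12  2
 4  6  8 13
 5 15  7  3
10 11  9  0

After move 2 (L):
 1 14 12  2
 4  6  8 13
 5 15  7  3
10 11  0  9

After move 3 (U):
 1 14 12  2
 4  6  8 13
 5 15  0  3
10 11  7  9

After move 4 (D):
 1 14 12  2
 4  6  8 13
 5 15  7  3
10 11  0  9

After move 5 (R):
 1 14 12  2
 4  6  8 13
 5 15  7  3
10 11  9  0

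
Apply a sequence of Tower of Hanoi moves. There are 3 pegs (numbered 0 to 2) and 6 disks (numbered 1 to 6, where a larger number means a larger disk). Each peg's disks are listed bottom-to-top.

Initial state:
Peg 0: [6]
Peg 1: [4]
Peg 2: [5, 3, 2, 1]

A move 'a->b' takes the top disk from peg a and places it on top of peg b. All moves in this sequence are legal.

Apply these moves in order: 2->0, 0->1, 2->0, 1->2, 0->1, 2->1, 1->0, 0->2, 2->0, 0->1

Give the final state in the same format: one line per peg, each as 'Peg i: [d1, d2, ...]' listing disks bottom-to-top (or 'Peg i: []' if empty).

After move 1 (2->0):
Peg 0: [6, 1]
Peg 1: [4]
Peg 2: [5, 3, 2]

After move 2 (0->1):
Peg 0: [6]
Peg 1: [4, 1]
Peg 2: [5, 3, 2]

After move 3 (2->0):
Peg 0: [6, 2]
Peg 1: [4, 1]
Peg 2: [5, 3]

After move 4 (1->2):
Peg 0: [6, 2]
Peg 1: [4]
Peg 2: [5, 3, 1]

After move 5 (0->1):
Peg 0: [6]
Peg 1: [4, 2]
Peg 2: [5, 3, 1]

After move 6 (2->1):
Peg 0: [6]
Peg 1: [4, 2, 1]
Peg 2: [5, 3]

After move 7 (1->0):
Peg 0: [6, 1]
Peg 1: [4, 2]
Peg 2: [5, 3]

After move 8 (0->2):
Peg 0: [6]
Peg 1: [4, 2]
Peg 2: [5, 3, 1]

After move 9 (2->0):
Peg 0: [6, 1]
Peg 1: [4, 2]
Peg 2: [5, 3]

After move 10 (0->1):
Peg 0: [6]
Peg 1: [4, 2, 1]
Peg 2: [5, 3]

Answer: Peg 0: [6]
Peg 1: [4, 2, 1]
Peg 2: [5, 3]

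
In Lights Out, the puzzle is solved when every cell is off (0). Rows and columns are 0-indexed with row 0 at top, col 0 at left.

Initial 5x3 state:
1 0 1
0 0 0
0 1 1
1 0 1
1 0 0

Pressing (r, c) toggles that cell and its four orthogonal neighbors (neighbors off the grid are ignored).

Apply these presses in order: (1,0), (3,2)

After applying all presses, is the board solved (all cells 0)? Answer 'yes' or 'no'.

Answer: no

Derivation:
After press 1 at (1,0):
0 0 1
1 1 0
1 1 1
1 0 1
1 0 0

After press 2 at (3,2):
0 0 1
1 1 0
1 1 0
1 1 0
1 0 1

Lights still on: 9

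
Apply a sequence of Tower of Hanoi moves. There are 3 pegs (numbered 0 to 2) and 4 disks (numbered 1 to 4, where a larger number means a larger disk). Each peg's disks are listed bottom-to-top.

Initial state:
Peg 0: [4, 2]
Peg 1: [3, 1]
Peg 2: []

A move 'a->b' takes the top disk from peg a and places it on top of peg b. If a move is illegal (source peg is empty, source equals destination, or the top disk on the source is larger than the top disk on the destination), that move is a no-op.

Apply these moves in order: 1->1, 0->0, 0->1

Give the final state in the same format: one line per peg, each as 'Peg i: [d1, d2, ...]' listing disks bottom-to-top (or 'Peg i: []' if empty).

Answer: Peg 0: [4, 2]
Peg 1: [3, 1]
Peg 2: []

Derivation:
After move 1 (1->1):
Peg 0: [4, 2]
Peg 1: [3, 1]
Peg 2: []

After move 2 (0->0):
Peg 0: [4, 2]
Peg 1: [3, 1]
Peg 2: []

After move 3 (0->1):
Peg 0: [4, 2]
Peg 1: [3, 1]
Peg 2: []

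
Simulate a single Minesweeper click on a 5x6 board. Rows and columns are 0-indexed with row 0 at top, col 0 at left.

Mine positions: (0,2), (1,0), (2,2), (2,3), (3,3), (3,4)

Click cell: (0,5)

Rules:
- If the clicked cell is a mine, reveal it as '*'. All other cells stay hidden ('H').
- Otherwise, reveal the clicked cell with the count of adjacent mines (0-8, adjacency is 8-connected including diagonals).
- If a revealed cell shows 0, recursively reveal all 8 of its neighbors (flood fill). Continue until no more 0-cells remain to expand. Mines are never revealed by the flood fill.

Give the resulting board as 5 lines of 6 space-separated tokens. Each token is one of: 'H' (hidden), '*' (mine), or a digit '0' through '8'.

H H H 1 0 0
H H H 3 1 0
H H H H 3 1
H H H H H H
H H H H H H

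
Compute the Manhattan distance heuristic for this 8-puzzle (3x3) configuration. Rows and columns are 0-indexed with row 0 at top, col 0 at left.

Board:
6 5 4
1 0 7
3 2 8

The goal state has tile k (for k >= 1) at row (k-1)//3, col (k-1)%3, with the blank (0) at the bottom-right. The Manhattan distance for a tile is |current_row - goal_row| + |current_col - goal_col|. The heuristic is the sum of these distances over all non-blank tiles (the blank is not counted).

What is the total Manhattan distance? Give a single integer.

Answer: 18

Derivation:
Tile 6: (0,0)->(1,2) = 3
Tile 5: (0,1)->(1,1) = 1
Tile 4: (0,2)->(1,0) = 3
Tile 1: (1,0)->(0,0) = 1
Tile 7: (1,2)->(2,0) = 3
Tile 3: (2,0)->(0,2) = 4
Tile 2: (2,1)->(0,1) = 2
Tile 8: (2,2)->(2,1) = 1
Sum: 3 + 1 + 3 + 1 + 3 + 4 + 2 + 1 = 18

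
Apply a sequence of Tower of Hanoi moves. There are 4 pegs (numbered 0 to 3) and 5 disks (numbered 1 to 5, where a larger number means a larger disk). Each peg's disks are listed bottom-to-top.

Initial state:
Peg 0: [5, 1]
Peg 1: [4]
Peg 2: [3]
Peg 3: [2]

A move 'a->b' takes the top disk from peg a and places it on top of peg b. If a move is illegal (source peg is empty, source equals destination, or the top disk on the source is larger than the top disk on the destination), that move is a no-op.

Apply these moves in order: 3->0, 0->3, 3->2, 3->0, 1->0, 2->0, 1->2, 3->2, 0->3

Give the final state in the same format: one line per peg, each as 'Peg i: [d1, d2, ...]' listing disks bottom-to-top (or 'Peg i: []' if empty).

After move 1 (3->0):
Peg 0: [5, 1]
Peg 1: [4]
Peg 2: [3]
Peg 3: [2]

After move 2 (0->3):
Peg 0: [5]
Peg 1: [4]
Peg 2: [3]
Peg 3: [2, 1]

After move 3 (3->2):
Peg 0: [5]
Peg 1: [4]
Peg 2: [3, 1]
Peg 3: [2]

After move 4 (3->0):
Peg 0: [5, 2]
Peg 1: [4]
Peg 2: [3, 1]
Peg 3: []

After move 5 (1->0):
Peg 0: [5, 2]
Peg 1: [4]
Peg 2: [3, 1]
Peg 3: []

After move 6 (2->0):
Peg 0: [5, 2, 1]
Peg 1: [4]
Peg 2: [3]
Peg 3: []

After move 7 (1->2):
Peg 0: [5, 2, 1]
Peg 1: [4]
Peg 2: [3]
Peg 3: []

After move 8 (3->2):
Peg 0: [5, 2, 1]
Peg 1: [4]
Peg 2: [3]
Peg 3: []

After move 9 (0->3):
Peg 0: [5, 2]
Peg 1: [4]
Peg 2: [3]
Peg 3: [1]

Answer: Peg 0: [5, 2]
Peg 1: [4]
Peg 2: [3]
Peg 3: [1]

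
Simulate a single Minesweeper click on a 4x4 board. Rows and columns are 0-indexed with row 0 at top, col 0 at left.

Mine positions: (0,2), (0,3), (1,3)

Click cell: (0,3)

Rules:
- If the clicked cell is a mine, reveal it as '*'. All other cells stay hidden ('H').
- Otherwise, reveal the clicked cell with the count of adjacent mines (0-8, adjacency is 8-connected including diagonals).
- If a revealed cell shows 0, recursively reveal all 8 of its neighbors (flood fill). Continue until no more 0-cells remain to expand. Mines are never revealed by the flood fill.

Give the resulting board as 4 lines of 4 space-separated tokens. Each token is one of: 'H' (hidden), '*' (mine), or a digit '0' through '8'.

H H H *
H H H H
H H H H
H H H H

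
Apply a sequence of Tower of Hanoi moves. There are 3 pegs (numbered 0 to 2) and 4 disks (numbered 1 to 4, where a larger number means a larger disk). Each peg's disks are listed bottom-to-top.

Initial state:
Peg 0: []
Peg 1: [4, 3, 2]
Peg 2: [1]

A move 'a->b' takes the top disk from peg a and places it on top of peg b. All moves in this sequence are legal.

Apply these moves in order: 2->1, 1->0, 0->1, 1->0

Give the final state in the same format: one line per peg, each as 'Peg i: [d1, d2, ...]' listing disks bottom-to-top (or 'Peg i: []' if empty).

After move 1 (2->1):
Peg 0: []
Peg 1: [4, 3, 2, 1]
Peg 2: []

After move 2 (1->0):
Peg 0: [1]
Peg 1: [4, 3, 2]
Peg 2: []

After move 3 (0->1):
Peg 0: []
Peg 1: [4, 3, 2, 1]
Peg 2: []

After move 4 (1->0):
Peg 0: [1]
Peg 1: [4, 3, 2]
Peg 2: []

Answer: Peg 0: [1]
Peg 1: [4, 3, 2]
Peg 2: []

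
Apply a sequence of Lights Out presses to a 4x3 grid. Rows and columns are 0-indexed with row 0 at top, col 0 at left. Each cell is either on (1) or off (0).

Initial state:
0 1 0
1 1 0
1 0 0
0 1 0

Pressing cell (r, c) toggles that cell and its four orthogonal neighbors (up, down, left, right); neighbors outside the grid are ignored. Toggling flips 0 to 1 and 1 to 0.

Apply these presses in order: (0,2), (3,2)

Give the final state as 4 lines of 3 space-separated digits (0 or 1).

Answer: 0 0 1
1 1 1
1 0 1
0 0 1

Derivation:
After press 1 at (0,2):
0 0 1
1 1 1
1 0 0
0 1 0

After press 2 at (3,2):
0 0 1
1 1 1
1 0 1
0 0 1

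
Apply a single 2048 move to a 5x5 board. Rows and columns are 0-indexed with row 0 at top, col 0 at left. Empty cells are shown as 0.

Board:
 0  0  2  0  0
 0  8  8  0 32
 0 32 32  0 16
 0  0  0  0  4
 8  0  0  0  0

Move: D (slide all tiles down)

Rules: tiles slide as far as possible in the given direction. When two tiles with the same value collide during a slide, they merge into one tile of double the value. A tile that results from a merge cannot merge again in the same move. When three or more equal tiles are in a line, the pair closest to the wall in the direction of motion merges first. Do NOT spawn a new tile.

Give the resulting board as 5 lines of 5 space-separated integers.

Answer:  0  0  0  0  0
 0  0  0  0  0
 0  0  2  0 32
 0  8  8  0 16
 8 32 32  0  4

Derivation:
Slide down:
col 0: [0, 0, 0, 0, 8] -> [0, 0, 0, 0, 8]
col 1: [0, 8, 32, 0, 0] -> [0, 0, 0, 8, 32]
col 2: [2, 8, 32, 0, 0] -> [0, 0, 2, 8, 32]
col 3: [0, 0, 0, 0, 0] -> [0, 0, 0, 0, 0]
col 4: [0, 32, 16, 4, 0] -> [0, 0, 32, 16, 4]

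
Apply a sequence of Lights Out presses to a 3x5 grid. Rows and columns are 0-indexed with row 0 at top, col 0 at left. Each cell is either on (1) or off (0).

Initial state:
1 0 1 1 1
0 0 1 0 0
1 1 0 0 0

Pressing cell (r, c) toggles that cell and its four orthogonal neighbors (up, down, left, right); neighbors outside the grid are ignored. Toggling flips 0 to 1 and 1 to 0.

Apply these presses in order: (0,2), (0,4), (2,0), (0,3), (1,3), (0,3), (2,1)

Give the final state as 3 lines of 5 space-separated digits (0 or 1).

Answer: 1 1 0 0 0
1 1 1 1 0
1 1 1 1 0

Derivation:
After press 1 at (0,2):
1 1 0 0 1
0 0 0 0 0
1 1 0 0 0

After press 2 at (0,4):
1 1 0 1 0
0 0 0 0 1
1 1 0 0 0

After press 3 at (2,0):
1 1 0 1 0
1 0 0 0 1
0 0 0 0 0

After press 4 at (0,3):
1 1 1 0 1
1 0 0 1 1
0 0 0 0 0

After press 5 at (1,3):
1 1 1 1 1
1 0 1 0 0
0 0 0 1 0

After press 6 at (0,3):
1 1 0 0 0
1 0 1 1 0
0 0 0 1 0

After press 7 at (2,1):
1 1 0 0 0
1 1 1 1 0
1 1 1 1 0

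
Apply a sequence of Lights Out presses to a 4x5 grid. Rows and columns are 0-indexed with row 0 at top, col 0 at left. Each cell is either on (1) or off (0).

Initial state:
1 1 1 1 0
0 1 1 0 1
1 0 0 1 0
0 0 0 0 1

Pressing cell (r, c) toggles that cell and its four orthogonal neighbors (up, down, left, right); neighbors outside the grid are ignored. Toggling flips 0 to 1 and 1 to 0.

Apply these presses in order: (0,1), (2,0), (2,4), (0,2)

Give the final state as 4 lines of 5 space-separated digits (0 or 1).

Answer: 0 1 1 0 0
1 0 0 0 0
0 1 0 0 1
1 0 0 0 0

Derivation:
After press 1 at (0,1):
0 0 0 1 0
0 0 1 0 1
1 0 0 1 0
0 0 0 0 1

After press 2 at (2,0):
0 0 0 1 0
1 0 1 0 1
0 1 0 1 0
1 0 0 0 1

After press 3 at (2,4):
0 0 0 1 0
1 0 1 0 0
0 1 0 0 1
1 0 0 0 0

After press 4 at (0,2):
0 1 1 0 0
1 0 0 0 0
0 1 0 0 1
1 0 0 0 0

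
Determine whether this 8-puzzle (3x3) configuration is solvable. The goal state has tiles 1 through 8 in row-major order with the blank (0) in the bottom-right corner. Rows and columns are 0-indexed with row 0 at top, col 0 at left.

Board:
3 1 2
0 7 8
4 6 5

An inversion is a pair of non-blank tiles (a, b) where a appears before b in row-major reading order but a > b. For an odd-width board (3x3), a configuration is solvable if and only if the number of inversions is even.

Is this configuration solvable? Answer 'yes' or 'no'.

Answer: no

Derivation:
Inversions (pairs i<j in row-major order where tile[i] > tile[j] > 0): 9
9 is odd, so the puzzle is not solvable.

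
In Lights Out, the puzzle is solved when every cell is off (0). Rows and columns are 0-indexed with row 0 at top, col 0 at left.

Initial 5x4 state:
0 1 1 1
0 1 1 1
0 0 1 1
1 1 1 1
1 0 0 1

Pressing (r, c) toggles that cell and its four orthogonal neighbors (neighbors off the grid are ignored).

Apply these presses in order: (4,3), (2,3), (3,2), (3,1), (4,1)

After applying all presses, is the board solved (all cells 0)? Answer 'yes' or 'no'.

Answer: no

Derivation:
After press 1 at (4,3):
0 1 1 1
0 1 1 1
0 0 1 1
1 1 1 0
1 0 1 0

After press 2 at (2,3):
0 1 1 1
0 1 1 0
0 0 0 0
1 1 1 1
1 0 1 0

After press 3 at (3,2):
0 1 1 1
0 1 1 0
0 0 1 0
1 0 0 0
1 0 0 0

After press 4 at (3,1):
0 1 1 1
0 1 1 0
0 1 1 0
0 1 1 0
1 1 0 0

After press 5 at (4,1):
0 1 1 1
0 1 1 0
0 1 1 0
0 0 1 0
0 0 1 0

Lights still on: 9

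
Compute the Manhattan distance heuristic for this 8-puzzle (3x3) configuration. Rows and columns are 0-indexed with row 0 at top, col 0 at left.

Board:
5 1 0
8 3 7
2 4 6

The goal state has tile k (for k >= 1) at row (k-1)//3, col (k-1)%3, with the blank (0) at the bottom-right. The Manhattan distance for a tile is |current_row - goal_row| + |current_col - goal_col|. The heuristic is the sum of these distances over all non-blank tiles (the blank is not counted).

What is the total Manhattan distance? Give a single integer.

Answer: 16

Derivation:
Tile 5: at (0,0), goal (1,1), distance |0-1|+|0-1| = 2
Tile 1: at (0,1), goal (0,0), distance |0-0|+|1-0| = 1
Tile 8: at (1,0), goal (2,1), distance |1-2|+|0-1| = 2
Tile 3: at (1,1), goal (0,2), distance |1-0|+|1-2| = 2
Tile 7: at (1,2), goal (2,0), distance |1-2|+|2-0| = 3
Tile 2: at (2,0), goal (0,1), distance |2-0|+|0-1| = 3
Tile 4: at (2,1), goal (1,0), distance |2-1|+|1-0| = 2
Tile 6: at (2,2), goal (1,2), distance |2-1|+|2-2| = 1
Sum: 2 + 1 + 2 + 2 + 3 + 3 + 2 + 1 = 16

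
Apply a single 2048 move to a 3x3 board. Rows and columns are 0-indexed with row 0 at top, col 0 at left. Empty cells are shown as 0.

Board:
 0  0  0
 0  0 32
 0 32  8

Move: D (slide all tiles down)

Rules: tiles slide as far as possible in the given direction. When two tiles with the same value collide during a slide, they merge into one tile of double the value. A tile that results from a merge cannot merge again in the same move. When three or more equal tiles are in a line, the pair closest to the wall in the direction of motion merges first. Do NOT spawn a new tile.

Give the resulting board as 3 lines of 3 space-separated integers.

Answer:  0  0  0
 0  0 32
 0 32  8

Derivation:
Slide down:
col 0: [0, 0, 0] -> [0, 0, 0]
col 1: [0, 0, 32] -> [0, 0, 32]
col 2: [0, 32, 8] -> [0, 32, 8]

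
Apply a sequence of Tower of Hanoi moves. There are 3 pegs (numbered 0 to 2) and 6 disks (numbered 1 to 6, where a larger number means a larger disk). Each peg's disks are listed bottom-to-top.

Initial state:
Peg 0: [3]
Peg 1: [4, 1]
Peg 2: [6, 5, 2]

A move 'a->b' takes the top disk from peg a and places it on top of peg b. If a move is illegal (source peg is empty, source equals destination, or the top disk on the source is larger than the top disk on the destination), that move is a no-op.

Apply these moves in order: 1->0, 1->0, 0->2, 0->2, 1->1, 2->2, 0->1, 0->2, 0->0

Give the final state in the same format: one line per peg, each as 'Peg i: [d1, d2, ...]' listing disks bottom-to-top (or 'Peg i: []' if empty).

After move 1 (1->0):
Peg 0: [3, 1]
Peg 1: [4]
Peg 2: [6, 5, 2]

After move 2 (1->0):
Peg 0: [3, 1]
Peg 1: [4]
Peg 2: [6, 5, 2]

After move 3 (0->2):
Peg 0: [3]
Peg 1: [4]
Peg 2: [6, 5, 2, 1]

After move 4 (0->2):
Peg 0: [3]
Peg 1: [4]
Peg 2: [6, 5, 2, 1]

After move 5 (1->1):
Peg 0: [3]
Peg 1: [4]
Peg 2: [6, 5, 2, 1]

After move 6 (2->2):
Peg 0: [3]
Peg 1: [4]
Peg 2: [6, 5, 2, 1]

After move 7 (0->1):
Peg 0: []
Peg 1: [4, 3]
Peg 2: [6, 5, 2, 1]

After move 8 (0->2):
Peg 0: []
Peg 1: [4, 3]
Peg 2: [6, 5, 2, 1]

After move 9 (0->0):
Peg 0: []
Peg 1: [4, 3]
Peg 2: [6, 5, 2, 1]

Answer: Peg 0: []
Peg 1: [4, 3]
Peg 2: [6, 5, 2, 1]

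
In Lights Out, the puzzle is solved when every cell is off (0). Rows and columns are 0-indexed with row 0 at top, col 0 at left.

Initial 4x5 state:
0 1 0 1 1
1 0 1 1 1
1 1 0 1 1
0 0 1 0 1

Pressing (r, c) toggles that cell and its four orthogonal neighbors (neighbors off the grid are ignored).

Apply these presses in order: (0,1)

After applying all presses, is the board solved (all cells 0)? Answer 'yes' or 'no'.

After press 1 at (0,1):
1 0 1 1 1
1 1 1 1 1
1 1 0 1 1
0 0 1 0 1

Lights still on: 15

Answer: no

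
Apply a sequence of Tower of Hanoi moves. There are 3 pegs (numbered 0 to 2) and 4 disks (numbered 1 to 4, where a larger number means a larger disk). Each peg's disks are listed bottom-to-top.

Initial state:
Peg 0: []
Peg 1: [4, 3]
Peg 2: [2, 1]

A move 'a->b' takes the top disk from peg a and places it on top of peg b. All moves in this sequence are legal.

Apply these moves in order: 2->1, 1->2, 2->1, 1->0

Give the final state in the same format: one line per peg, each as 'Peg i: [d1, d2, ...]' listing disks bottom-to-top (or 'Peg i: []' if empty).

Answer: Peg 0: [1]
Peg 1: [4, 3]
Peg 2: [2]

Derivation:
After move 1 (2->1):
Peg 0: []
Peg 1: [4, 3, 1]
Peg 2: [2]

After move 2 (1->2):
Peg 0: []
Peg 1: [4, 3]
Peg 2: [2, 1]

After move 3 (2->1):
Peg 0: []
Peg 1: [4, 3, 1]
Peg 2: [2]

After move 4 (1->0):
Peg 0: [1]
Peg 1: [4, 3]
Peg 2: [2]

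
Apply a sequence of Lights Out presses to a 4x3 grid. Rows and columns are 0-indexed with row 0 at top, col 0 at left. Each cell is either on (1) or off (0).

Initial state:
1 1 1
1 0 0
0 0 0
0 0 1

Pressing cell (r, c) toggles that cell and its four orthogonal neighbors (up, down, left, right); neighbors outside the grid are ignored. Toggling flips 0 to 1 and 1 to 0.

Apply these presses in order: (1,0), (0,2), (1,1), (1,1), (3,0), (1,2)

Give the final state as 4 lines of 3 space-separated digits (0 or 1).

After press 1 at (1,0):
0 1 1
0 1 0
1 0 0
0 0 1

After press 2 at (0,2):
0 0 0
0 1 1
1 0 0
0 0 1

After press 3 at (1,1):
0 1 0
1 0 0
1 1 0
0 0 1

After press 4 at (1,1):
0 0 0
0 1 1
1 0 0
0 0 1

After press 5 at (3,0):
0 0 0
0 1 1
0 0 0
1 1 1

After press 6 at (1,2):
0 0 1
0 0 0
0 0 1
1 1 1

Answer: 0 0 1
0 0 0
0 0 1
1 1 1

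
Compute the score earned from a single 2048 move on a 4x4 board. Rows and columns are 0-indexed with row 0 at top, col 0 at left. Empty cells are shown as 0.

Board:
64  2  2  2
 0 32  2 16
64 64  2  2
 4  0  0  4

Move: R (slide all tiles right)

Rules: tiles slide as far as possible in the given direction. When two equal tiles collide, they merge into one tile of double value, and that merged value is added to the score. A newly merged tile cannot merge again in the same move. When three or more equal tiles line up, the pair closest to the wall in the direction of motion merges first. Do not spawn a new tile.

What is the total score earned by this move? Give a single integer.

Slide right:
row 0: [64, 2, 2, 2] -> [0, 64, 2, 4]  score +4 (running 4)
row 1: [0, 32, 2, 16] -> [0, 32, 2, 16]  score +0 (running 4)
row 2: [64, 64, 2, 2] -> [0, 0, 128, 4]  score +132 (running 136)
row 3: [4, 0, 0, 4] -> [0, 0, 0, 8]  score +8 (running 144)
Board after move:
  0  64   2   4
  0  32   2  16
  0   0 128   4
  0   0   0   8

Answer: 144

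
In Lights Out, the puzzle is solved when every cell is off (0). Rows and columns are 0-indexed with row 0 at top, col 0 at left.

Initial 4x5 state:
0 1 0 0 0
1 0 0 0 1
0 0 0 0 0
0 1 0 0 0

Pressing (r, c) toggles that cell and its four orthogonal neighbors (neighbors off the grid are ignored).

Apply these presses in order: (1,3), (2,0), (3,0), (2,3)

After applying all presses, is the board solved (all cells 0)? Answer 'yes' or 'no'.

After press 1 at (1,3):
0 1 0 1 0
1 0 1 1 0
0 0 0 1 0
0 1 0 0 0

After press 2 at (2,0):
0 1 0 1 0
0 0 1 1 0
1 1 0 1 0
1 1 0 0 0

After press 3 at (3,0):
0 1 0 1 0
0 0 1 1 0
0 1 0 1 0
0 0 0 0 0

After press 4 at (2,3):
0 1 0 1 0
0 0 1 0 0
0 1 1 0 1
0 0 0 1 0

Lights still on: 7

Answer: no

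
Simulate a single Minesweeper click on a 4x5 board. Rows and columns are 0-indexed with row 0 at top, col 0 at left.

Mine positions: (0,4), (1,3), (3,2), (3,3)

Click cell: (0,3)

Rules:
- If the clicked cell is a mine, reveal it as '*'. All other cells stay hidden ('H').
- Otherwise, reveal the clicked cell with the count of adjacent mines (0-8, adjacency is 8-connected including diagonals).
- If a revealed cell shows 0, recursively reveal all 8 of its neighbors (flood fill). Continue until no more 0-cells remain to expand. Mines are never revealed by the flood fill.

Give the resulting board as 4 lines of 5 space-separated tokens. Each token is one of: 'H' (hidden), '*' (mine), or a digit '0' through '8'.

H H H 2 H
H H H H H
H H H H H
H H H H H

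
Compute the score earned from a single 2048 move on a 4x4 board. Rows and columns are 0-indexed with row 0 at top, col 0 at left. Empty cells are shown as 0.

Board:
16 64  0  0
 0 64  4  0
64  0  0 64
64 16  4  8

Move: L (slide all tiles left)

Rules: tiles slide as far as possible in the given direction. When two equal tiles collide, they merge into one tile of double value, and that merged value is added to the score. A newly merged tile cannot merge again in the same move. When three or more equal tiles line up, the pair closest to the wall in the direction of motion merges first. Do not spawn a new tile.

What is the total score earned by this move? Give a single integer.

Answer: 128

Derivation:
Slide left:
row 0: [16, 64, 0, 0] -> [16, 64, 0, 0]  score +0 (running 0)
row 1: [0, 64, 4, 0] -> [64, 4, 0, 0]  score +0 (running 0)
row 2: [64, 0, 0, 64] -> [128, 0, 0, 0]  score +128 (running 128)
row 3: [64, 16, 4, 8] -> [64, 16, 4, 8]  score +0 (running 128)
Board after move:
 16  64   0   0
 64   4   0   0
128   0   0   0
 64  16   4   8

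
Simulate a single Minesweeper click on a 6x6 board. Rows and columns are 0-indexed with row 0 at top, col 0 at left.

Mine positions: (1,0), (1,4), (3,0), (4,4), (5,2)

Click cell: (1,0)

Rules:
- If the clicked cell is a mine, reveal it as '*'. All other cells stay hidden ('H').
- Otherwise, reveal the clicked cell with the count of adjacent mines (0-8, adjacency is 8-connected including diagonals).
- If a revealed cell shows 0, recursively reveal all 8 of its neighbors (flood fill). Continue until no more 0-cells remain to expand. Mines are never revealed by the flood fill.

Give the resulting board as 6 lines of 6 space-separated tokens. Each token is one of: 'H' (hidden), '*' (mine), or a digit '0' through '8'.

H H H H H H
* H H H H H
H H H H H H
H H H H H H
H H H H H H
H H H H H H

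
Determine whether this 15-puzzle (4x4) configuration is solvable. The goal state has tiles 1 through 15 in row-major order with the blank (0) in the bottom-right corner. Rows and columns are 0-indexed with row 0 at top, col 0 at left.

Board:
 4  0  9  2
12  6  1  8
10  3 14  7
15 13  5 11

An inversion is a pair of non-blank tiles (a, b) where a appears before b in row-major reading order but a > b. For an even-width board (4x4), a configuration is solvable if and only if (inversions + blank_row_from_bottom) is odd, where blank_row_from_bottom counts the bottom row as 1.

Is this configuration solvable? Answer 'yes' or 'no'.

Answer: no

Derivation:
Inversions: 38
Blank is in row 0 (0-indexed from top), which is row 4 counting from the bottom (bottom = 1).
38 + 4 = 42, which is even, so the puzzle is not solvable.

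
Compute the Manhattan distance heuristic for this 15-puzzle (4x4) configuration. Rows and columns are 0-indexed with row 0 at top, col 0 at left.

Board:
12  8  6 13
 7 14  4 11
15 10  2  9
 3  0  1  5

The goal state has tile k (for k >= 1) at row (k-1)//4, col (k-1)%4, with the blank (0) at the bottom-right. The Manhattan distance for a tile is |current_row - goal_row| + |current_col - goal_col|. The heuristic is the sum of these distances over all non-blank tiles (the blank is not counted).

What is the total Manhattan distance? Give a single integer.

Tile 12: at (0,0), goal (2,3), distance |0-2|+|0-3| = 5
Tile 8: at (0,1), goal (1,3), distance |0-1|+|1-3| = 3
Tile 6: at (0,2), goal (1,1), distance |0-1|+|2-1| = 2
Tile 13: at (0,3), goal (3,0), distance |0-3|+|3-0| = 6
Tile 7: at (1,0), goal (1,2), distance |1-1|+|0-2| = 2
Tile 14: at (1,1), goal (3,1), distance |1-3|+|1-1| = 2
Tile 4: at (1,2), goal (0,3), distance |1-0|+|2-3| = 2
Tile 11: at (1,3), goal (2,2), distance |1-2|+|3-2| = 2
Tile 15: at (2,0), goal (3,2), distance |2-3|+|0-2| = 3
Tile 10: at (2,1), goal (2,1), distance |2-2|+|1-1| = 0
Tile 2: at (2,2), goal (0,1), distance |2-0|+|2-1| = 3
Tile 9: at (2,3), goal (2,0), distance |2-2|+|3-0| = 3
Tile 3: at (3,0), goal (0,2), distance |3-0|+|0-2| = 5
Tile 1: at (3,2), goal (0,0), distance |3-0|+|2-0| = 5
Tile 5: at (3,3), goal (1,0), distance |3-1|+|3-0| = 5
Sum: 5 + 3 + 2 + 6 + 2 + 2 + 2 + 2 + 3 + 0 + 3 + 3 + 5 + 5 + 5 = 48

Answer: 48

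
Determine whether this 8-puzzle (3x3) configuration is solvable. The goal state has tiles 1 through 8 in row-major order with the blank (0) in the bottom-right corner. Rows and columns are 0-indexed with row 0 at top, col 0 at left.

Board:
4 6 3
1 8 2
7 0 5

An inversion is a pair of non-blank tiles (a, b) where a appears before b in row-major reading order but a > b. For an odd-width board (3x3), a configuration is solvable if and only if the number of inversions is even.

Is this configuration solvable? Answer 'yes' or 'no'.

Inversions (pairs i<j in row-major order where tile[i] > tile[j] > 0): 13
13 is odd, so the puzzle is not solvable.

Answer: no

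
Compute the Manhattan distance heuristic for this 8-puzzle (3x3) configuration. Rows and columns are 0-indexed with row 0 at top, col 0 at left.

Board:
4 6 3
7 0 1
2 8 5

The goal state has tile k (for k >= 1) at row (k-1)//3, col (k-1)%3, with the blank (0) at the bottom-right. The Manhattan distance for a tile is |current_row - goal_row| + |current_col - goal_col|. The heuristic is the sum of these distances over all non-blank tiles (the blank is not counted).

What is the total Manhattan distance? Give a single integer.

Tile 4: (0,0)->(1,0) = 1
Tile 6: (0,1)->(1,2) = 2
Tile 3: (0,2)->(0,2) = 0
Tile 7: (1,0)->(2,0) = 1
Tile 1: (1,2)->(0,0) = 3
Tile 2: (2,0)->(0,1) = 3
Tile 8: (2,1)->(2,1) = 0
Tile 5: (2,2)->(1,1) = 2
Sum: 1 + 2 + 0 + 1 + 3 + 3 + 0 + 2 = 12

Answer: 12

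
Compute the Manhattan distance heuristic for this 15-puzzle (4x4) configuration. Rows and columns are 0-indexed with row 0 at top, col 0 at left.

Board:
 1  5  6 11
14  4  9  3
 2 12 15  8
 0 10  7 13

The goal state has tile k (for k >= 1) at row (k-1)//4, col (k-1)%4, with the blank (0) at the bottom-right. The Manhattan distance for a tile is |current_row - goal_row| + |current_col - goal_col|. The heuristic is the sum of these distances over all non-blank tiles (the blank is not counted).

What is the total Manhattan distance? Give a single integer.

Tile 1: at (0,0), goal (0,0), distance |0-0|+|0-0| = 0
Tile 5: at (0,1), goal (1,0), distance |0-1|+|1-0| = 2
Tile 6: at (0,2), goal (1,1), distance |0-1|+|2-1| = 2
Tile 11: at (0,3), goal (2,2), distance |0-2|+|3-2| = 3
Tile 14: at (1,0), goal (3,1), distance |1-3|+|0-1| = 3
Tile 4: at (1,1), goal (0,3), distance |1-0|+|1-3| = 3
Tile 9: at (1,2), goal (2,0), distance |1-2|+|2-0| = 3
Tile 3: at (1,3), goal (0,2), distance |1-0|+|3-2| = 2
Tile 2: at (2,0), goal (0,1), distance |2-0|+|0-1| = 3
Tile 12: at (2,1), goal (2,3), distance |2-2|+|1-3| = 2
Tile 15: at (2,2), goal (3,2), distance |2-3|+|2-2| = 1
Tile 8: at (2,3), goal (1,3), distance |2-1|+|3-3| = 1
Tile 10: at (3,1), goal (2,1), distance |3-2|+|1-1| = 1
Tile 7: at (3,2), goal (1,2), distance |3-1|+|2-2| = 2
Tile 13: at (3,3), goal (3,0), distance |3-3|+|3-0| = 3
Sum: 0 + 2 + 2 + 3 + 3 + 3 + 3 + 2 + 3 + 2 + 1 + 1 + 1 + 2 + 3 = 31

Answer: 31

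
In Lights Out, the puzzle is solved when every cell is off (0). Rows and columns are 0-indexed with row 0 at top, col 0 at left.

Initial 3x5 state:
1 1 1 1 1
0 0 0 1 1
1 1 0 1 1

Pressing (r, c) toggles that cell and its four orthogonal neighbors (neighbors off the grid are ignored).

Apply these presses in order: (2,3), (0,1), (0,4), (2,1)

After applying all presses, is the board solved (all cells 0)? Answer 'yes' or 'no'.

Answer: yes

Derivation:
After press 1 at (2,3):
1 1 1 1 1
0 0 0 0 1
1 1 1 0 0

After press 2 at (0,1):
0 0 0 1 1
0 1 0 0 1
1 1 1 0 0

After press 3 at (0,4):
0 0 0 0 0
0 1 0 0 0
1 1 1 0 0

After press 4 at (2,1):
0 0 0 0 0
0 0 0 0 0
0 0 0 0 0

Lights still on: 0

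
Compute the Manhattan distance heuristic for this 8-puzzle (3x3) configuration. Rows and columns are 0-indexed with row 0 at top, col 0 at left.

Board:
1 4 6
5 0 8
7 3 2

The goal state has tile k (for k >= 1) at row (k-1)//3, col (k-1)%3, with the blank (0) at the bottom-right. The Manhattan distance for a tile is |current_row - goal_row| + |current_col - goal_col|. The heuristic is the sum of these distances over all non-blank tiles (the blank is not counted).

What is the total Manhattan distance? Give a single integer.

Answer: 12

Derivation:
Tile 1: (0,0)->(0,0) = 0
Tile 4: (0,1)->(1,0) = 2
Tile 6: (0,2)->(1,2) = 1
Tile 5: (1,0)->(1,1) = 1
Tile 8: (1,2)->(2,1) = 2
Tile 7: (2,0)->(2,0) = 0
Tile 3: (2,1)->(0,2) = 3
Tile 2: (2,2)->(0,1) = 3
Sum: 0 + 2 + 1 + 1 + 2 + 0 + 3 + 3 = 12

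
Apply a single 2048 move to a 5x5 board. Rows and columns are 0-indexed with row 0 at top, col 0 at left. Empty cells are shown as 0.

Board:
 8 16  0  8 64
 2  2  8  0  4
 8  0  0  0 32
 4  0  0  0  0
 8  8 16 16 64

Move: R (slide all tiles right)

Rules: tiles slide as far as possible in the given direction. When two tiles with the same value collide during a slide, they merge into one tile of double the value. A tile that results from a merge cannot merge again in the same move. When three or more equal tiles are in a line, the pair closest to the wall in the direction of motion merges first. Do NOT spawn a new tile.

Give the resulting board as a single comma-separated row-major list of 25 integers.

Answer: 0, 8, 16, 8, 64, 0, 0, 4, 8, 4, 0, 0, 0, 8, 32, 0, 0, 0, 0, 4, 0, 0, 16, 32, 64

Derivation:
Slide right:
row 0: [8, 16, 0, 8, 64] -> [0, 8, 16, 8, 64]
row 1: [2, 2, 8, 0, 4] -> [0, 0, 4, 8, 4]
row 2: [8, 0, 0, 0, 32] -> [0, 0, 0, 8, 32]
row 3: [4, 0, 0, 0, 0] -> [0, 0, 0, 0, 4]
row 4: [8, 8, 16, 16, 64] -> [0, 0, 16, 32, 64]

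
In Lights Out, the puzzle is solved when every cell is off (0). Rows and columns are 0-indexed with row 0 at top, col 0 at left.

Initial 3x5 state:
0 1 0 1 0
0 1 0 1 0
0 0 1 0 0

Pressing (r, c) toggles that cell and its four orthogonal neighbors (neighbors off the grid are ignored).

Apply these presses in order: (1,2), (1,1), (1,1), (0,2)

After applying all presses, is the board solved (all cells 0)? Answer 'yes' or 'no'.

After press 1 at (1,2):
0 1 1 1 0
0 0 1 0 0
0 0 0 0 0

After press 2 at (1,1):
0 0 1 1 0
1 1 0 0 0
0 1 0 0 0

After press 3 at (1,1):
0 1 1 1 0
0 0 1 0 0
0 0 0 0 0

After press 4 at (0,2):
0 0 0 0 0
0 0 0 0 0
0 0 0 0 0

Lights still on: 0

Answer: yes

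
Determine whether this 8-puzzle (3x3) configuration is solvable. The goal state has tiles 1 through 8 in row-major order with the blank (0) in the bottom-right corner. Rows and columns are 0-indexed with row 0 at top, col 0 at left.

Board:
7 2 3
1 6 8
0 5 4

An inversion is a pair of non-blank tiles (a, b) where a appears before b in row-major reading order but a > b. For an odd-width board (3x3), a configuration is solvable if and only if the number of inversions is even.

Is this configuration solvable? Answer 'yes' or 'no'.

Inversions (pairs i<j in row-major order where tile[i] > tile[j] > 0): 13
13 is odd, so the puzzle is not solvable.

Answer: no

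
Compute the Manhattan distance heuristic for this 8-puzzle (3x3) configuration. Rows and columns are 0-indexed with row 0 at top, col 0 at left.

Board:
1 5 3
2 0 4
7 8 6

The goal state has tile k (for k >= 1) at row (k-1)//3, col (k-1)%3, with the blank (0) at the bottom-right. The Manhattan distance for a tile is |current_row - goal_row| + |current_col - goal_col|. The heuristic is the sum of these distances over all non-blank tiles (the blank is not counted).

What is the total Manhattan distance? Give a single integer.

Tile 1: (0,0)->(0,0) = 0
Tile 5: (0,1)->(1,1) = 1
Tile 3: (0,2)->(0,2) = 0
Tile 2: (1,0)->(0,1) = 2
Tile 4: (1,2)->(1,0) = 2
Tile 7: (2,0)->(2,0) = 0
Tile 8: (2,1)->(2,1) = 0
Tile 6: (2,2)->(1,2) = 1
Sum: 0 + 1 + 0 + 2 + 2 + 0 + 0 + 1 = 6

Answer: 6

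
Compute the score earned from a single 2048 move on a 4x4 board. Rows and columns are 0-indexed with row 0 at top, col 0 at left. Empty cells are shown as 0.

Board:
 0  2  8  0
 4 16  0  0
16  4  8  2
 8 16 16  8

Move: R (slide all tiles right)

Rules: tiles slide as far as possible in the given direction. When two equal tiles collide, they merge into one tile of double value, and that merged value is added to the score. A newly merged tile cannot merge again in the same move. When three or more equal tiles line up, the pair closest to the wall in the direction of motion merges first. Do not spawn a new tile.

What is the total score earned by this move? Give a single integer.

Slide right:
row 0: [0, 2, 8, 0] -> [0, 0, 2, 8]  score +0 (running 0)
row 1: [4, 16, 0, 0] -> [0, 0, 4, 16]  score +0 (running 0)
row 2: [16, 4, 8, 2] -> [16, 4, 8, 2]  score +0 (running 0)
row 3: [8, 16, 16, 8] -> [0, 8, 32, 8]  score +32 (running 32)
Board after move:
 0  0  2  8
 0  0  4 16
16  4  8  2
 0  8 32  8

Answer: 32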